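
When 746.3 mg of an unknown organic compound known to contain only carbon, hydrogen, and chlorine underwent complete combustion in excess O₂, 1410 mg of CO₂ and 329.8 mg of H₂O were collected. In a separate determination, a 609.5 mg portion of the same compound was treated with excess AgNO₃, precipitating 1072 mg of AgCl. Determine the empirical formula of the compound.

C7H8Cl2

mol C = 1.410 g CO₂ ÷ 44.009 g/mol = 0.032039 mol
mol H = 2 × 0.3298 g H₂O ÷ 18.015 g/mol = 0.036614 mol
From the AgCl data: mol Cl per gram of compound = (1.072 ÷ 143.318) ÷ 0.6095 = 0.012272 mol/g, so in the 0.7463 g combustion sample mol Cl = 0.0091587 mol
Divide by the smallest (0.0091587 mol): C 3.498, H 3.998, Cl 1.000
Multiplying each by 2 gives whole numbers: C 7.00, H 8.00, Cl 2.00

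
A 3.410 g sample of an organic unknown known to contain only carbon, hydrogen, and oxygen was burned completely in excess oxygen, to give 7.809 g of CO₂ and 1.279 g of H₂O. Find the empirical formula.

mol C = 7.809 g CO₂ ÷ 44.009 g/mol = 0.17744 mol
mol H = 2 × 1.279 g H₂O ÷ 18.015 g/mol = 0.14199 mol
mass O = 3.410 − (2.1312 + 0.14313) = 1.1356 g → mol O = 1.1356 ÷ 15.999 = 0.070981 mol
Divide by the smallest (0.070981 mol): C 2.500, H 2.000, O 1.000
Multiplying each by 2 gives whole numbers: C 5.00, H 4.00, O 2.00

C5H4O2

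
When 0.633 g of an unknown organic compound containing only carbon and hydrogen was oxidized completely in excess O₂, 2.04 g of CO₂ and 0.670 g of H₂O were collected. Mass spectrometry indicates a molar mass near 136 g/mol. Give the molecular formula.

C10H16

mol C = 2.04 g CO₂ ÷ 44.009 g/mol = 0.04635 mol
mol H = 2 × 0.670 g H₂O ÷ 18.015 g/mol = 0.07438 mol
Divide by the smallest (0.04635 mol): C 1.000, H 1.605
Multiplying each by 5 gives whole numbers: C 5.00, H 8.02
Empirical formula: C5H8
Empirical-formula mass = 68.12 g/mol; 136 ÷ 68.12 ≈ 2, so the molecular formula is C10H16.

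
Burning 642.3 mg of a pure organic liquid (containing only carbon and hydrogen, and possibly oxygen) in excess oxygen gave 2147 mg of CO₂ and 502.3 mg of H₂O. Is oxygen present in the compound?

mol C = 2.147 g CO₂ ÷ 44.009 g/mol = 0.048785 mol
mol H = 2 × 0.5023 g H₂O ÷ 18.015 g/mol = 0.055765 mol
C and H together account for 0.64217 g — essentially the entire 0.6423 g sample — so the compound contains no oxygen.

no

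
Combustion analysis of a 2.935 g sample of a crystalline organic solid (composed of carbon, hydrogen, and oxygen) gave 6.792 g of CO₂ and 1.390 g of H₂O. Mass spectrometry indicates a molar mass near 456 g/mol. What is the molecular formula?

C24H24O9

mol C = 6.792 g CO₂ ÷ 44.009 g/mol = 0.15433 mol
mol H = 2 × 1.390 g H₂O ÷ 18.015 g/mol = 0.15432 mol
mass O = 2.935 − (1.8537 + 0.15555) = 0.92577 g → mol O = 0.92577 ÷ 15.999 = 0.057864 mol
Divide by the smallest (0.057864 mol): C 2.667, H 2.667, O 1.000
Multiplying each by 3 gives whole numbers: C 8.00, H 8.00, O 3.00
Empirical formula: C8H8O3
Empirical-formula mass = 152.15 g/mol; 456 ÷ 152.15 ≈ 3, so the molecular formula is C24H24O9.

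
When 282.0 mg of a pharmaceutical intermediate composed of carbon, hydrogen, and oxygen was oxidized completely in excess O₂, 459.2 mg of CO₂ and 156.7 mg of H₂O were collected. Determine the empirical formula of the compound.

C6H10O5

mol C = 0.4592 g CO₂ ÷ 44.009 g/mol = 0.010434 mol
mol H = 2 × 0.1567 g H₂O ÷ 18.015 g/mol = 0.017397 mol
mass O = 0.2820 − (0.12533 + 0.017536) = 0.13914 g → mol O = 0.13914 ÷ 15.999 = 0.0086967 mol
Divide by the smallest (0.0086967 mol): C 1.200, H 2.000, O 1.000
Multiplying each by 5 gives whole numbers: C 6.00, H 10.00, O 5.00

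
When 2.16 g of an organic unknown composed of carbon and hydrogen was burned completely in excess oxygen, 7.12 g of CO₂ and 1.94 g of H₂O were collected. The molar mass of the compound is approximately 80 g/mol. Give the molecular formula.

C6H8

mol C = 7.12 g CO₂ ÷ 44.009 g/mol = 0.1618 mol
mol H = 2 × 1.94 g H₂O ÷ 18.015 g/mol = 0.2154 mol
Divide by the smallest (0.1618 mol): C 1.000, H 1.331
Multiplying each by 3 gives whole numbers: C 3.00, H 3.99
Empirical formula: C3H4
Empirical-formula mass = 40.06 g/mol; 80 ÷ 40.06 ≈ 2, so the molecular formula is C6H8.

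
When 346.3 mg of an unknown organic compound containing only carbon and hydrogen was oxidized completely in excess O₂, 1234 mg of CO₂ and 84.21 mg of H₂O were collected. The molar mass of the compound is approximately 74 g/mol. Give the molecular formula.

C6H2

mol C = 1.234 g CO₂ ÷ 44.009 g/mol = 0.028040 mol
mol H = 2 × 0.08421 g H₂O ÷ 18.015 g/mol = 0.0093489 mol
Divide by the smallest (0.0093489 mol): C 2.999, H 1.000
Empirical formula: C3H
Empirical-formula mass = 37.04 g/mol; 74 ÷ 37.04 ≈ 2, so the molecular formula is C6H2.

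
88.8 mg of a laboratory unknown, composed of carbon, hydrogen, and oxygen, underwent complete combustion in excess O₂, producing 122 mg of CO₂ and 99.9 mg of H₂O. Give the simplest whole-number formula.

CH4O

mol C = 0.122 g CO₂ ÷ 44.009 g/mol = 0.002772 mol
mol H = 2 × 0.0999 g H₂O ÷ 18.015 g/mol = 0.01109 mol
mass O = 0.0888 − (0.03330 + 0.01118) = 0.04432 g → mol O = 0.04432 ÷ 15.999 = 0.002770 mol
Divide by the smallest (0.002770 mol): C 1.001, H 4.003, O 1.000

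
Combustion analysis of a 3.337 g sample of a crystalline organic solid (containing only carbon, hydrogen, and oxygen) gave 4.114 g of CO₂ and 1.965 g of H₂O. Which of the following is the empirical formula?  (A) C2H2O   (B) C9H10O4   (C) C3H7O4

(C) C3H7O4

mol C = 4.114 g CO₂ ÷ 44.009 g/mol = 0.093481 mol
mol H = 2 × 1.965 g H₂O ÷ 18.015 g/mol = 0.21815 mol
mass O = 3.337 − (1.1228 + 0.21990) = 1.9943 g → mol O = 1.9943 ÷ 15.999 = 0.12465 mol
Divide by the smallest (0.093481 mol): C 1.000, H 2.334, O 1.333
Multiplying each by 3 gives whole numbers: C 3.00, H 7.00, O 4.00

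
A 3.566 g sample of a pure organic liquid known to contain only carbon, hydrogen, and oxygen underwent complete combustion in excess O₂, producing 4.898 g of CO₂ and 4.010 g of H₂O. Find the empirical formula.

CH4O

mol C = 4.898 g CO₂ ÷ 44.009 g/mol = 0.11130 mol
mol H = 2 × 4.010 g H₂O ÷ 18.015 g/mol = 0.44518 mol
mass O = 3.566 − (1.3368 + 0.44875) = 1.7805 g → mol O = 1.7805 ÷ 15.999 = 0.11129 mol
Divide by the smallest (0.11129 mol): C 1.000, H 4.000, O 1.000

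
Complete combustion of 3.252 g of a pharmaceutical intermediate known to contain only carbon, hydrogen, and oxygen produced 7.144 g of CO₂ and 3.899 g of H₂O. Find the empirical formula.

mol C = 7.144 g CO₂ ÷ 44.009 g/mol = 0.16233 mol
mol H = 2 × 3.899 g H₂O ÷ 18.015 g/mol = 0.43286 mol
mass O = 3.252 − (1.9498 + 0.43632) = 0.86592 g → mol O = 0.86592 ÷ 15.999 = 0.054124 mol
Divide by the smallest (0.054124 mol): C 2.999, H 7.998, O 1.000

C3H8O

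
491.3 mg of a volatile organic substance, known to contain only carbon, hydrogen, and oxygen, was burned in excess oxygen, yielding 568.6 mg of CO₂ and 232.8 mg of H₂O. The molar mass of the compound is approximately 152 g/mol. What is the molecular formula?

C4H8O6

mol C = 0.5686 g CO₂ ÷ 44.009 g/mol = 0.012920 mol
mol H = 2 × 0.2328 g H₂O ÷ 18.015 g/mol = 0.025845 mol
mass O = 0.4913 − (0.15518 + 0.026052) = 0.31006 g → mol O = 0.31006 ÷ 15.999 = 0.019380 mol
Divide by the smallest (0.012920 mol): C 1.000, H 2.000, O 1.500
Multiplying each by 2 gives whole numbers: C 2.00, H 4.00, O 3.00
Empirical formula: C2H4O3
Empirical-formula mass = 76.05 g/mol; 152 ÷ 76.05 ≈ 2, so the molecular formula is C4H8O6.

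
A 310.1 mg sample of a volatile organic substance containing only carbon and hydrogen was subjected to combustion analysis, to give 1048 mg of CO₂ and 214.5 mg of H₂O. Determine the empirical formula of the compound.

mol C = 1.048 g CO₂ ÷ 44.009 g/mol = 0.023813 mol
mol H = 2 × 0.2145 g H₂O ÷ 18.015 g/mol = 0.023813 mol
Divide by the smallest (0.023813 mol): C 1.000, H 1.000

CH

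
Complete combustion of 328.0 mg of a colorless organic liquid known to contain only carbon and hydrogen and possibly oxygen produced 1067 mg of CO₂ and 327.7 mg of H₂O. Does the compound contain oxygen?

mol C = 1.067 g CO₂ ÷ 44.009 g/mol = 0.024245 mol
mol H = 2 × 0.3277 g H₂O ÷ 18.015 g/mol = 0.036381 mol
C and H together account for 0.32788 g — essentially the entire 0.3280 g sample — so the compound contains no oxygen.

no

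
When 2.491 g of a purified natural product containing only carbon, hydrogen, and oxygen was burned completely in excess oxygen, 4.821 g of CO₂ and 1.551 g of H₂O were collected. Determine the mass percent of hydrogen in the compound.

mol C = 4.821 g CO₂ ÷ 44.009 g/mol = 0.10955 mol
mol H = 2 × 1.551 g H₂O ÷ 18.015 g/mol = 0.17219 mol
mass O = 2.491 − (1.3158 + 0.17357) = 1.0017 g → mol O = 1.0017 ÷ 15.999 = 0.062609 mol
mass % H = 0.17357 g ÷ 2.491 g × 100%

6.97%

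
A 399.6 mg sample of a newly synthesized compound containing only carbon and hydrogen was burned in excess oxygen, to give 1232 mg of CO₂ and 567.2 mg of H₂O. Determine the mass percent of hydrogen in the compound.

mol C = 1.232 g CO₂ ÷ 44.009 g/mol = 0.027994 mol
mol H = 2 × 0.5672 g H₂O ÷ 18.015 g/mol = 0.062970 mol
mass % H = 0.063474 g ÷ 0.3996 g × 100%

15.88%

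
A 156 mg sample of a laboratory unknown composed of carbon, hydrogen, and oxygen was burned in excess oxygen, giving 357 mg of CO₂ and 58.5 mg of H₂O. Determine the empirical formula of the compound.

C5H4O2

mol C = 0.357 g CO₂ ÷ 44.009 g/mol = 0.008112 mol
mol H = 2 × 0.0585 g H₂O ÷ 18.015 g/mol = 0.006495 mol
mass O = 0.156 − (0.09743 + 0.006547) = 0.05202 g → mol O = 0.05202 ÷ 15.999 = 0.003251 mol
Divide by the smallest (0.003251 mol): C 2.495, H 1.997, O 1.000
Multiplying each by 2 gives whole numbers: C 4.99, H 3.99, O 2.00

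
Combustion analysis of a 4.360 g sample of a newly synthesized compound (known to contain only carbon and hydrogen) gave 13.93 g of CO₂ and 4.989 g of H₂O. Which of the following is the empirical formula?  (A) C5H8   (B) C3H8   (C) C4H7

mol C = 13.93 g CO₂ ÷ 44.009 g/mol = 0.31653 mol
mol H = 2 × 4.989 g H₂O ÷ 18.015 g/mol = 0.55387 mol
Divide by the smallest (0.31653 mol): C 1.000, H 1.750
Multiplying each by 4 gives whole numbers: C 4.00, H 7.00

(C) C4H7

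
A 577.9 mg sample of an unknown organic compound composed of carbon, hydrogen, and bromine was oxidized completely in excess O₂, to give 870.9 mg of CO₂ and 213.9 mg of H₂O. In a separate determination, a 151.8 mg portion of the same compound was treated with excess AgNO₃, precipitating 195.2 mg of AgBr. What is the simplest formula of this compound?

C5H6Br

mol C = 0.8709 g CO₂ ÷ 44.009 g/mol = 0.019789 mol
mol H = 2 × 0.2139 g H₂O ÷ 18.015 g/mol = 0.023747 mol
From the AgBr data: mol Br per gram of compound = (0.1952 ÷ 187.772) ÷ 0.1518 = 0.0068482 mol/g, so in the 0.5779 g combustion sample mol Br = 0.0039576 mol
Divide by the smallest (0.0039576 mol): C 5.000, H 6.000, Br 1.000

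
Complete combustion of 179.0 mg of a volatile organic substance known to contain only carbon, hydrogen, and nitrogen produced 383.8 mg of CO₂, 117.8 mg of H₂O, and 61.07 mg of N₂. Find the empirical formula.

mol C = 0.3838 g CO₂ ÷ 44.009 g/mol = 0.0087209 mol
mol H = 2 × 0.1178 g H₂O ÷ 18.015 g/mol = 0.013078 mol
mol N = 2 × 0.06107 g N₂ ÷ 28.014 g/mol = 0.0043600 mol
Divide by the smallest (0.0043600 mol): C 2.000, H 3.000, N 1.000

C2H3N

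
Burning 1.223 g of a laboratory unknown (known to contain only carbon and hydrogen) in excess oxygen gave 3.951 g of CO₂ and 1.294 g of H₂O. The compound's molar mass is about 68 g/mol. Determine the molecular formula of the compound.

C5H8

mol C = 3.951 g CO₂ ÷ 44.009 g/mol = 0.089777 mol
mol H = 2 × 1.294 g H₂O ÷ 18.015 g/mol = 0.14366 mol
Divide by the smallest (0.089777 mol): C 1.000, H 1.600
Multiplying each by 5 gives whole numbers: C 5.00, H 8.00
Empirical formula: C5H8
Empirical-formula mass = 68.12 g/mol; 68 ÷ 68.12 ≈ 1, so the molecular formula is C5H8.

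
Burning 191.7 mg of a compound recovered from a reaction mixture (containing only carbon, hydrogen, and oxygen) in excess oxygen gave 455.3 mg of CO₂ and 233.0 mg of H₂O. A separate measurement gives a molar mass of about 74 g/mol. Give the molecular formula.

mol C = 0.4553 g CO₂ ÷ 44.009 g/mol = 0.010346 mol
mol H = 2 × 0.2330 g H₂O ÷ 18.015 g/mol = 0.025867 mol
mass O = 0.1917 − (0.12426 + 0.026074) = 0.041365 g → mol O = 0.041365 ÷ 15.999 = 0.0025854 mol
Divide by the smallest (0.0025854 mol): C 4.001, H 10.005, O 1.000
Empirical formula: C4H10O
Empirical-formula mass = 74.12 g/mol; 74 ÷ 74.12 ≈ 1, so the molecular formula is C4H10O.

C4H10O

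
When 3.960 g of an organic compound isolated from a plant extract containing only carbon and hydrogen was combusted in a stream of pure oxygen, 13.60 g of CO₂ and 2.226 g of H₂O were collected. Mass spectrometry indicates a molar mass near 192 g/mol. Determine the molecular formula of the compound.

C15H12

mol C = 13.60 g CO₂ ÷ 44.009 g/mol = 0.30903 mol
mol H = 2 × 2.226 g H₂O ÷ 18.015 g/mol = 0.24713 mol
Divide by the smallest (0.24713 mol): C 1.250, H 1.000
Multiplying each by 4 gives whole numbers: C 5.00, H 4.00
Empirical formula: C5H4
Empirical-formula mass = 64.09 g/mol; 192 ÷ 64.09 ≈ 3, so the molecular formula is C15H12.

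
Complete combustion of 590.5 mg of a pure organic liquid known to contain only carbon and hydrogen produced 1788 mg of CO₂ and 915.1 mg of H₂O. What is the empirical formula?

mol C = 1.788 g CO₂ ÷ 44.009 g/mol = 0.040628 mol
mol H = 2 × 0.9151 g H₂O ÷ 18.015 g/mol = 0.10159 mol
Divide by the smallest (0.040628 mol): C 1.000, H 2.501
Multiplying each by 2 gives whole numbers: C 2.00, H 5.00

C2H5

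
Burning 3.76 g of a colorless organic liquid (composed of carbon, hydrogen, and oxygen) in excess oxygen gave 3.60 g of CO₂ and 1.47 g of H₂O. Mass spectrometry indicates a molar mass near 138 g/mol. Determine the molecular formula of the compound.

C3H6O6

mol C = 3.60 g CO₂ ÷ 44.009 g/mol = 0.08180 mol
mol H = 2 × 1.47 g H₂O ÷ 18.015 g/mol = 0.1632 mol
mass O = 3.76 − (0.9825 + 0.1645) = 2.613 g → mol O = 2.613 ÷ 15.999 = 0.1633 mol
Divide by the smallest (0.08180 mol): C 1.000, H 1.995, O 1.997
Empirical formula: CH2O2
Empirical-formula mass = 46.02 g/mol; 138 ÷ 46.02 ≈ 3, so the molecular formula is C3H6O6.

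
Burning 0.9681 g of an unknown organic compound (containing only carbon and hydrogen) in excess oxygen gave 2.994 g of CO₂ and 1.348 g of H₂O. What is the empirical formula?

C5H11

mol C = 2.994 g CO₂ ÷ 44.009 g/mol = 0.068032 mol
mol H = 2 × 1.348 g H₂O ÷ 18.015 g/mol = 0.14965 mol
Divide by the smallest (0.068032 mol): C 1.000, H 2.200
Multiplying each by 5 gives whole numbers: C 5.00, H 11.00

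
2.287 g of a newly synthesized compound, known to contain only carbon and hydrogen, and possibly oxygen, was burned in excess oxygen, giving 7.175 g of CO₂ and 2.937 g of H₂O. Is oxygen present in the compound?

no

mol C = 7.175 g CO₂ ÷ 44.009 g/mol = 0.16303 mol
mol H = 2 × 2.937 g H₂O ÷ 18.015 g/mol = 0.32606 mol
C and H together account for 2.2869 g — essentially the entire 2.287 g sample — so the compound contains no oxygen.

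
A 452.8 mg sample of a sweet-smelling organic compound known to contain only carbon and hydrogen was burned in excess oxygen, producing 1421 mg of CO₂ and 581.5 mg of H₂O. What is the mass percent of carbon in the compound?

mol C = 1.421 g CO₂ ÷ 44.009 g/mol = 0.032289 mol
mol H = 2 × 0.5815 g H₂O ÷ 18.015 g/mol = 0.064557 mol
mass % C = 0.38782 g ÷ 0.4528 g × 100%

85.65%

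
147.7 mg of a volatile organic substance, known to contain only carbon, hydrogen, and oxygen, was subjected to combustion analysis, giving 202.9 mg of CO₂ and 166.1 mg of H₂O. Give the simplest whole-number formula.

CH4O

mol C = 0.2029 g CO₂ ÷ 44.009 g/mol = 0.0046104 mol
mol H = 2 × 0.1661 g H₂O ÷ 18.015 g/mol = 0.018440 mol
mass O = 0.1477 − (0.055376 + 0.018588) = 0.073737 g → mol O = 0.073737 ÷ 15.999 = 0.0046088 mol
Divide by the smallest (0.0046088 mol): C 1.000, H 4.001, O 1.000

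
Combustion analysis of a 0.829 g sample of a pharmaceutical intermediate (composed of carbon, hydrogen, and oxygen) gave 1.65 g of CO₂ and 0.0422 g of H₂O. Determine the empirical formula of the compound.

mol C = 1.65 g CO₂ ÷ 44.009 g/mol = 0.03749 mol
mol H = 2 × 0.0422 g H₂O ÷ 18.015 g/mol = 0.004685 mol
mass O = 0.829 − (0.4503 + 0.004722) = 0.3740 g → mol O = 0.3740 ÷ 15.999 = 0.02337 mol
Divide by the smallest (0.004685 mol): C 8.003, H 1.000, O 4.989

C8HO5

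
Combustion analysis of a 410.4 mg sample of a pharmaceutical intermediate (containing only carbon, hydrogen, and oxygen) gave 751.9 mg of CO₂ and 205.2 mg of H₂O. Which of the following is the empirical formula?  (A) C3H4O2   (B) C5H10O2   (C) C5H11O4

mol C = 0.7519 g CO₂ ÷ 44.009 g/mol = 0.017085 mol
mol H = 2 × 0.2052 g H₂O ÷ 18.015 g/mol = 0.022781 mol
mass O = 0.4104 − (0.20521 + 0.022963) = 0.18223 g → mol O = 0.18223 ÷ 15.999 = 0.011390 mol
Divide by the smallest (0.011390 mol): C 1.500, H 2.000, O 1.000
Multiplying each by 2 gives whole numbers: C 3.00, H 4.00, O 2.00

(A) C3H4O2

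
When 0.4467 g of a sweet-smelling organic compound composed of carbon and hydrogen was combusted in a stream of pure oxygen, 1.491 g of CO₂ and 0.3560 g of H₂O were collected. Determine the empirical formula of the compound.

mol C = 1.491 g CO₂ ÷ 44.009 g/mol = 0.033879 mol
mol H = 2 × 0.3560 g H₂O ÷ 18.015 g/mol = 0.039523 mol
Divide by the smallest (0.033879 mol): C 1.000, H 1.167
Multiplying each by 6 gives whole numbers: C 6.00, H 7.00

C6H7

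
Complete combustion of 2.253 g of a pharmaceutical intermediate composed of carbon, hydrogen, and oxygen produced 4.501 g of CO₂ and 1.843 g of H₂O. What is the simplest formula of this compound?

mol C = 4.501 g CO₂ ÷ 44.009 g/mol = 0.10227 mol
mol H = 2 × 1.843 g H₂O ÷ 18.015 g/mol = 0.20461 mol
mass O = 2.253 − (1.2284 + 0.20624) = 0.81834 g → mol O = 0.81834 ÷ 15.999 = 0.051149 mol
Divide by the smallest (0.051149 mol): C 2.000, H 4.000, O 1.000

C2H4O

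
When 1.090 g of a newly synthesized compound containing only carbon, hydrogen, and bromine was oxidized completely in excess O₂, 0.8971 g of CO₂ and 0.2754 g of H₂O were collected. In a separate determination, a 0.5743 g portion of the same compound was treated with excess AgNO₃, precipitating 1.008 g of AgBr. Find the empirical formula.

mol C = 0.8971 g CO₂ ÷ 44.009 g/mol = 0.020384 mol
mol H = 2 × 0.2754 g H₂O ÷ 18.015 g/mol = 0.030575 mol
From the AgBr data: mol Br per gram of compound = (1.008 ÷ 187.772) ÷ 0.5743 = 0.0093474 mol/g, so in the 1.090 g combustion sample mol Br = 0.010189 mol
Divide by the smallest (0.010189 mol): C 2.001, H 3.001, Br 1.000

C2H3Br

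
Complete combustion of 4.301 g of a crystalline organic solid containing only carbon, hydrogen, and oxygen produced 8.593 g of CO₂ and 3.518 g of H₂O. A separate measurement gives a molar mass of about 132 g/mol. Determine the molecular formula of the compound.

mol C = 8.593 g CO₂ ÷ 44.009 g/mol = 0.19526 mol
mol H = 2 × 3.518 g H₂O ÷ 18.015 g/mol = 0.39056 mol
mass O = 4.301 − (2.3452 + 0.39369) = 1.5621 g → mol O = 1.5621 ÷ 15.999 = 0.097637 mol
Divide by the smallest (0.097637 mol): C 2.000, H 4.000, O 1.000
Empirical formula: C2H4O
Empirical-formula mass = 44.05 g/mol; 132 ÷ 44.05 ≈ 3, so the molecular formula is C6H12O3.

C6H12O3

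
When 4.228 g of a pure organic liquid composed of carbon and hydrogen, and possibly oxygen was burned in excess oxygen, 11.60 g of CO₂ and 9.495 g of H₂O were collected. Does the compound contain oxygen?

mol C = 11.60 g CO₂ ÷ 44.009 g/mol = 0.26358 mol
mol H = 2 × 9.495 g H₂O ÷ 18.015 g/mol = 1.0541 mol
C and H together account for 4.2284 g — essentially the entire 4.228 g sample — so the compound contains no oxygen.

no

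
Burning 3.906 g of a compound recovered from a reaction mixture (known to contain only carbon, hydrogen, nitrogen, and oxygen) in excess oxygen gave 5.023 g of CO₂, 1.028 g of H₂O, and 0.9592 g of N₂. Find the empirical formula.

mol C = 5.023 g CO₂ ÷ 44.009 g/mol = 0.11414 mol
mol H = 2 × 1.028 g H₂O ÷ 18.015 g/mol = 0.11413 mol
mol N = 2 × 0.9592 g N₂ ÷ 28.014 g/mol = 0.068480 mol
mass O = 3.906 − (1.3709 + 0.11504 + 0.95920) = 1.4609 g → mol O = 1.4609 ÷ 15.999 = 0.091310 mol
Divide by the smallest (0.068480 mol): C 1.667, H 1.667, N 1.000, O 1.333
Multiplying each by 3 gives whole numbers: C 5.00, H 5.00, N 3.00, O 4.00

C5H5N3O4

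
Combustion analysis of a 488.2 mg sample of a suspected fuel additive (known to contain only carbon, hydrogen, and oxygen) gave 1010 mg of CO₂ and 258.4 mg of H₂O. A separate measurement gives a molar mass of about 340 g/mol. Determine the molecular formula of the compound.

C16H20O8

mol C = 1.010 g CO₂ ÷ 44.009 g/mol = 0.022950 mol
mol H = 2 × 0.2584 g H₂O ÷ 18.015 g/mol = 0.028687 mol
mass O = 0.4882 − (0.27565 + 0.028917) = 0.18363 g → mol O = 0.18363 ÷ 15.999 = 0.011478 mol
Divide by the smallest (0.011478 mol): C 2.000, H 2.499, O 1.000
Multiplying each by 2 gives whole numbers: C 4.00, H 5.00, O 2.00
Empirical formula: C4H5O2
Empirical-formula mass = 85.08 g/mol; 340 ÷ 85.08 ≈ 4, so the molecular formula is C16H20O8.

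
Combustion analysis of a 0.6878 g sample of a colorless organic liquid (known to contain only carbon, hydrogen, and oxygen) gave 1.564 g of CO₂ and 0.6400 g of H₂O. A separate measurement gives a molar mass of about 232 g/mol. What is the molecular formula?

mol C = 1.564 g CO₂ ÷ 44.009 g/mol = 0.035538 mol
mol H = 2 × 0.6400 g H₂O ÷ 18.015 g/mol = 0.071052 mol
mass O = 0.6878 − (0.42685 + 0.071620) = 0.18933 g → mol O = 0.18933 ÷ 15.999 = 0.011834 mol
Divide by the smallest (0.011834 mol): C 3.003, H 6.004, O 1.000
Empirical formula: C3H6O
Empirical-formula mass = 58.08 g/mol; 232 ÷ 58.08 ≈ 4, so the molecular formula is C12H24O4.

C12H24O4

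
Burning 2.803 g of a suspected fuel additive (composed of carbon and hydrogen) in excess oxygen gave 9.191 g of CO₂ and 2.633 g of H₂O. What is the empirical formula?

mol C = 9.191 g CO₂ ÷ 44.009 g/mol = 0.20884 mol
mol H = 2 × 2.633 g H₂O ÷ 18.015 g/mol = 0.29231 mol
Divide by the smallest (0.20884 mol): C 1.000, H 1.400
Multiplying each by 5 gives whole numbers: C 5.00, H 7.00

C5H7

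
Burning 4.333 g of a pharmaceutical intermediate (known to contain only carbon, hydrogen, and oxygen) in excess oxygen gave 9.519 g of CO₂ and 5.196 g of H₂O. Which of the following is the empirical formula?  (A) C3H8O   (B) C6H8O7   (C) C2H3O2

(A) C3H8O

mol C = 9.519 g CO₂ ÷ 44.009 g/mol = 0.21630 mol
mol H = 2 × 5.196 g H₂O ÷ 18.015 g/mol = 0.57685 mol
mass O = 4.333 − (2.5979 + 0.58147) = 1.1536 g → mol O = 1.1536 ÷ 15.999 = 0.072104 mol
Divide by the smallest (0.072104 mol): C 3.000, H 8.000, O 1.000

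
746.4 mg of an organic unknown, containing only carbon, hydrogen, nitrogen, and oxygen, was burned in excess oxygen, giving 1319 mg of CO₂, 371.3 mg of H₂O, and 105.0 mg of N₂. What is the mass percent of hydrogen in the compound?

mol C = 1.319 g CO₂ ÷ 44.009 g/mol = 0.029971 mol
mol H = 2 × 0.3713 g H₂O ÷ 18.015 g/mol = 0.041221 mol
mol N = 2 × 0.1050 g N₂ ÷ 28.014 g/mol = 0.0074963 mol
mass O = 0.7464 − (0.35998 + 0.041551 + 0.10500) = 0.23987 g → mol O = 0.23987 ÷ 15.999 = 0.014993 mol
mass % H = 0.041551 g ÷ 0.7464 g × 100%

5.57%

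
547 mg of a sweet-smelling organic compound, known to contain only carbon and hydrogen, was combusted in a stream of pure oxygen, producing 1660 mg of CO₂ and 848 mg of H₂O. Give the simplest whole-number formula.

C2H5

mol C = 1.66 g CO₂ ÷ 44.009 g/mol = 0.03772 mol
mol H = 2 × 0.848 g H₂O ÷ 18.015 g/mol = 0.09414 mol
Divide by the smallest (0.03772 mol): C 1.000, H 2.496
Multiplying each by 2 gives whole numbers: C 2.00, H 4.99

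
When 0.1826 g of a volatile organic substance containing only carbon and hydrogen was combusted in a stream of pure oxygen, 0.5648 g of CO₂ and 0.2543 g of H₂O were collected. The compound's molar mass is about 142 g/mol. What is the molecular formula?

C10H22

mol C = 0.5648 g CO₂ ÷ 44.009 g/mol = 0.012834 mol
mol H = 2 × 0.2543 g H₂O ÷ 18.015 g/mol = 0.028232 mol
Divide by the smallest (0.012834 mol): C 1.000, H 2.200
Multiplying each by 5 gives whole numbers: C 5.00, H 11.00
Empirical formula: C5H11
Empirical-formula mass = 71.14 g/mol; 142 ÷ 71.14 ≈ 2, so the molecular formula is C10H22.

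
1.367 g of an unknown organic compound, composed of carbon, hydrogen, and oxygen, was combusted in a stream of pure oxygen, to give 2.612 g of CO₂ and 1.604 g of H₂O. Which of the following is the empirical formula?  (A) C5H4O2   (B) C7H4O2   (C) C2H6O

(C) C2H6O

mol C = 2.612 g CO₂ ÷ 44.009 g/mol = 0.059351 mol
mol H = 2 × 1.604 g H₂O ÷ 18.015 g/mol = 0.17807 mol
mass O = 1.367 − (0.71287 + 0.17950) = 0.47463 g → mol O = 0.47463 ÷ 15.999 = 0.029666 mol
Divide by the smallest (0.029666 mol): C 2.001, H 6.003, O 1.000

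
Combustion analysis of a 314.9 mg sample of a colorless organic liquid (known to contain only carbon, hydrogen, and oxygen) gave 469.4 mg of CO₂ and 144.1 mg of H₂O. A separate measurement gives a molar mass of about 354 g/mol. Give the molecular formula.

C12H18O12

mol C = 0.4694 g CO₂ ÷ 44.009 g/mol = 0.010666 mol
mol H = 2 × 0.1441 g H₂O ÷ 18.015 g/mol = 0.015998 mol
mass O = 0.3149 − (0.12811 + 0.016126) = 0.17066 g → mol O = 0.17066 ÷ 15.999 = 0.010667 mol
Divide by the smallest (0.010666 mol): C 1.000, H 1.500, O 1.000
Multiplying each by 2 gives whole numbers: C 2.00, H 3.00, O 2.00
Empirical formula: C2H3O2
Empirical-formula mass = 59.04 g/mol; 354 ÷ 59.04 ≈ 6, so the molecular formula is C12H18O12.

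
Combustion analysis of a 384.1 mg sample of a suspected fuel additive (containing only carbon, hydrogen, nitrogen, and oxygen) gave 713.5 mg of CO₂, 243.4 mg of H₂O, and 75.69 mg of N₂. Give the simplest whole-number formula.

C3H5NO

mol C = 0.7135 g CO₂ ÷ 44.009 g/mol = 0.016213 mol
mol H = 2 × 0.2434 g H₂O ÷ 18.015 g/mol = 0.027022 mol
mol N = 2 × 0.07569 g N₂ ÷ 28.014 g/mol = 0.0054037 mol
mass O = 0.3841 − (0.19473 + 0.027238 + 0.075690) = 0.086442 g → mol O = 0.086442 ÷ 15.999 = 0.0054030 mol
Divide by the smallest (0.0054030 mol): C 3.001, H 5.001, N 1.000, O 1.000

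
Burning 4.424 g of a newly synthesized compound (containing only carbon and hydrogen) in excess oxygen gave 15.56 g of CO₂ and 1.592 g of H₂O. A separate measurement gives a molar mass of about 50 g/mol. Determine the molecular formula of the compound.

C4H2

mol C = 15.56 g CO₂ ÷ 44.009 g/mol = 0.35356 mol
mol H = 2 × 1.592 g H₂O ÷ 18.015 g/mol = 0.17674 mol
Divide by the smallest (0.17674 mol): C 2.000, H 1.000
Empirical formula: C2H
Empirical-formula mass = 25.03 g/mol; 50 ÷ 25.03 ≈ 2, so the molecular formula is C4H2.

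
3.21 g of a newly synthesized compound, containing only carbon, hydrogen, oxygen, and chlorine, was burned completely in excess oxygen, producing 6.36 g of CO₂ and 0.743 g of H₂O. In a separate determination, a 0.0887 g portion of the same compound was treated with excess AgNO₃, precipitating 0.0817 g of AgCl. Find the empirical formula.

C7H4ClO2

mol C = 6.36 g CO₂ ÷ 44.009 g/mol = 0.1445 mol
mol H = 2 × 0.743 g H₂O ÷ 18.015 g/mol = 0.08249 mol
From the AgCl data: mol Cl per gram of compound = (0.0817 ÷ 143.318) ÷ 0.0887 = 0.006427 mol/g, so in the 3.21 g combustion sample mol Cl = 0.02063 mol
mass O = 3.21 − (1.736 + 0.08315 + 0.7313) = 0.6597 g → mol O = 0.6597 ÷ 15.999 = 0.04124 mol
Divide by the smallest (0.02063 mol): C 7.005, H 3.998, Cl 1.000, O 1.999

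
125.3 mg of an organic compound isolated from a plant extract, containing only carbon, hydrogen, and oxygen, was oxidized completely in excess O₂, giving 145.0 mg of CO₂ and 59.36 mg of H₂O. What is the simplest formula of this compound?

C2H4O3

mol C = 0.1450 g CO₂ ÷ 44.009 g/mol = 0.0032948 mol
mol H = 2 × 0.05936 g H₂O ÷ 18.015 g/mol = 0.0065901 mol
mass O = 0.1253 − (0.039574 + 0.0066428) = 0.079084 g → mol O = 0.079084 ÷ 15.999 = 0.0049430 mol
Divide by the smallest (0.0032948 mol): C 1.000, H 2.000, O 1.500
Multiplying each by 2 gives whole numbers: C 2.00, H 4.00, O 3.00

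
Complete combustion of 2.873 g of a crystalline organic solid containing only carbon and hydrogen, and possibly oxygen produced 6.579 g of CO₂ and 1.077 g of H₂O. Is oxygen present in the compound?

mol C = 6.579 g CO₂ ÷ 44.009 g/mol = 0.14949 mol
mol H = 2 × 1.077 g H₂O ÷ 18.015 g/mol = 0.11957 mol
C and H account for only 1.9161 g of the 2.873 g sample; the remaining 0.95693 g must be oxygen.

yes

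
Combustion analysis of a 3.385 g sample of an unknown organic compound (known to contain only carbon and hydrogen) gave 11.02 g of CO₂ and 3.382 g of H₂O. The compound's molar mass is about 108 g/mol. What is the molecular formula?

C8H12

mol C = 11.02 g CO₂ ÷ 44.009 g/mol = 0.25040 mol
mol H = 2 × 3.382 g H₂O ÷ 18.015 g/mol = 0.37546 mol
Divide by the smallest (0.25040 mol): C 1.000, H 1.499
Multiplying each by 2 gives whole numbers: C 2.00, H 3.00
Empirical formula: C2H3
Empirical-formula mass = 27.05 g/mol; 108 ÷ 27.05 ≈ 4, so the molecular formula is C8H12.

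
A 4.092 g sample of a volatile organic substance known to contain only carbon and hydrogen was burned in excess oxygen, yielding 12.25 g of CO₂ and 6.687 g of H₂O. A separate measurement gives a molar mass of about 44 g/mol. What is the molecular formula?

C3H8

mol C = 12.25 g CO₂ ÷ 44.009 g/mol = 0.27835 mol
mol H = 2 × 6.687 g H₂O ÷ 18.015 g/mol = 0.74238 mol
Divide by the smallest (0.27835 mol): C 1.000, H 2.667
Multiplying each by 3 gives whole numbers: C 3.00, H 8.00
Empirical formula: C3H8
Empirical-formula mass = 44.10 g/mol; 44 ÷ 44.10 ≈ 1, so the molecular formula is C3H8.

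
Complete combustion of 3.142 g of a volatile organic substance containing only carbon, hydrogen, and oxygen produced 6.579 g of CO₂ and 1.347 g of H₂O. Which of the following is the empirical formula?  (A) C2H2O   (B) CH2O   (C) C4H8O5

(A) C2H2O

mol C = 6.579 g CO₂ ÷ 44.009 g/mol = 0.14949 mol
mol H = 2 × 1.347 g H₂O ÷ 18.015 g/mol = 0.14954 mol
mass O = 3.142 − (1.7956 + 0.15074) = 1.1957 g → mol O = 1.1957 ÷ 15.999 = 0.074737 mol
Divide by the smallest (0.074737 mol): C 2.000, H 2.001, O 1.000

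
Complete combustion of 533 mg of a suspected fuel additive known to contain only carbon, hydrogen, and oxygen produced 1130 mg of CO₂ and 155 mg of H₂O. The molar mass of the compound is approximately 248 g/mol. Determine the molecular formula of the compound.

mol C = 1.13 g CO₂ ÷ 44.009 g/mol = 0.02568 mol
mol H = 2 × 0.155 g H₂O ÷ 18.015 g/mol = 0.01721 mol
mass O = 0.533 − (0.3084 + 0.01735) = 0.2073 g → mol O = 0.2073 ÷ 15.999 = 0.01295 mol
Divide by the smallest (0.01295 mol): C 1.982, H 1.328, O 1.000
Multiplying each by 3 gives whole numbers: C 5.95, H 3.99, O 3.00
Empirical formula: C6H4O3
Empirical-formula mass = 124.09 g/mol; 248 ÷ 124.09 ≈ 2, so the molecular formula is C12H8O6.

C12H8O6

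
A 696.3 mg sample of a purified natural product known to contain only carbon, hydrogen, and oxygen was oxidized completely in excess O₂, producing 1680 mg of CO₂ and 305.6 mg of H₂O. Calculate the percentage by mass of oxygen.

29.24%

mol C = 1.680 g CO₂ ÷ 44.009 g/mol = 0.038174 mol
mol H = 2 × 0.3056 g H₂O ÷ 18.015 g/mol = 0.033927 mol
mass O = 0.6963 − (0.45851 + 0.034199) = 0.20359 g → mol O = 0.20359 ÷ 15.999 = 0.012725 mol
mass % O = 0.20359 g ÷ 0.6963 g × 100%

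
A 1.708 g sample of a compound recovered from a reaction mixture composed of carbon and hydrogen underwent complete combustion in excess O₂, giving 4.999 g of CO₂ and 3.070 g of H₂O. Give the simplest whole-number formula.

mol C = 4.999 g CO₂ ÷ 44.009 g/mol = 0.11359 mol
mol H = 2 × 3.070 g H₂O ÷ 18.015 g/mol = 0.34083 mol
Divide by the smallest (0.11359 mol): C 1.000, H 3.000

CH3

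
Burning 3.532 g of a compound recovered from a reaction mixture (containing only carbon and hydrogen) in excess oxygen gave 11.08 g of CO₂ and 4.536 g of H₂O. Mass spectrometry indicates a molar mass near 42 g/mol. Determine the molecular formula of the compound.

mol C = 11.08 g CO₂ ÷ 44.009 g/mol = 0.25177 mol
mol H = 2 × 4.536 g H₂O ÷ 18.015 g/mol = 0.50358 mol
Divide by the smallest (0.25177 mol): C 1.000, H 2.000
Empirical formula: CH2
Empirical-formula mass = 14.03 g/mol; 42 ÷ 14.03 ≈ 3, so the molecular formula is C3H6.

C3H6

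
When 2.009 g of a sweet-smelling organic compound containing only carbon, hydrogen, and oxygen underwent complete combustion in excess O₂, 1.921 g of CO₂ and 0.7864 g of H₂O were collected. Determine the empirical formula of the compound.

CH2O2

mol C = 1.921 g CO₂ ÷ 44.009 g/mol = 0.043650 mol
mol H = 2 × 0.7864 g H₂O ÷ 18.015 g/mol = 0.087305 mol
mass O = 2.009 − (0.52428 + 0.088003) = 1.3967 g → mol O = 1.3967 ÷ 15.999 = 0.087300 mol
Divide by the smallest (0.043650 mol): C 1.000, H 2.000, O 2.000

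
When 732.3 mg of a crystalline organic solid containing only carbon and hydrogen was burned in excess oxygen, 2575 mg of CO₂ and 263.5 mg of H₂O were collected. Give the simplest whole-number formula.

C2H

mol C = 2.575 g CO₂ ÷ 44.009 g/mol = 0.058511 mol
mol H = 2 × 0.2635 g H₂O ÷ 18.015 g/mol = 0.029253 mol
Divide by the smallest (0.029253 mol): C 2.000, H 1.000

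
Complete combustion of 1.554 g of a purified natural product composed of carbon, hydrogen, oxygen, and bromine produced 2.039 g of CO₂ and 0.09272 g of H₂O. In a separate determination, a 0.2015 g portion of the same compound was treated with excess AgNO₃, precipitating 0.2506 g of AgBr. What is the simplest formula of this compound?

C9H2Br2O2

mol C = 2.039 g CO₂ ÷ 44.009 g/mol = 0.046331 mol
mol H = 2 × 0.09272 g H₂O ÷ 18.015 g/mol = 0.010294 mol
From the AgBr data: mol Br per gram of compound = (0.2506 ÷ 187.772) ÷ 0.2015 = 0.0066233 mol/g, so in the 1.554 g combustion sample mol Br = 0.010293 mol
mass O = 1.554 − (0.55649 + 0.010376 + 0.82242) = 0.16472 g → mol O = 0.16472 ÷ 15.999 = 0.010295 mol
Divide by the smallest (0.010293 mol): C 4.501, H 1.000, Br 1.000, O 1.000
Multiplying each by 2 gives whole numbers: C 9.00, H 2.00, Br 2.00, O 2.00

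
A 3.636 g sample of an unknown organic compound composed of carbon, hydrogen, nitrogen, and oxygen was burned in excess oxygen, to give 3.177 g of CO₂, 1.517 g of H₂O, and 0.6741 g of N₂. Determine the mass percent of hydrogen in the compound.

mol C = 3.177 g CO₂ ÷ 44.009 g/mol = 0.072190 mol
mol H = 2 × 1.517 g H₂O ÷ 18.015 g/mol = 0.16842 mol
mol N = 2 × 0.6741 g N₂ ÷ 28.014 g/mol = 0.048126 mol
mass O = 3.636 − (0.86707 + 0.16976 + 0.67410) = 1.9251 g → mol O = 1.9251 ÷ 15.999 = 0.12032 mol
mass % H = 0.16976 g ÷ 3.636 g × 100%

4.67%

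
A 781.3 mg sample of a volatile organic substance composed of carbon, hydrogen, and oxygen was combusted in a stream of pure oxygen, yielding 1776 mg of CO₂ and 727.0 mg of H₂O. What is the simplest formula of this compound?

C3H6O

mol C = 1.776 g CO₂ ÷ 44.009 g/mol = 0.040355 mol
mol H = 2 × 0.7270 g H₂O ÷ 18.015 g/mol = 0.080711 mol
mass O = 0.7813 − (0.48471 + 0.081356) = 0.21524 g → mol O = 0.21524 ÷ 15.999 = 0.013453 mol
Divide by the smallest (0.013453 mol): C 3.000, H 5.999, O 1.000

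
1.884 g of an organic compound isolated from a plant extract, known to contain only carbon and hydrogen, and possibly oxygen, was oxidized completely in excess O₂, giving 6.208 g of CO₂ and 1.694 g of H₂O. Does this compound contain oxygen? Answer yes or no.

no

mol C = 6.208 g CO₂ ÷ 44.009 g/mol = 0.14106 mol
mol H = 2 × 1.694 g H₂O ÷ 18.015 g/mol = 0.18807 mol
C and H together account for 1.8839 g — essentially the entire 1.884 g sample — so the compound contains no oxygen.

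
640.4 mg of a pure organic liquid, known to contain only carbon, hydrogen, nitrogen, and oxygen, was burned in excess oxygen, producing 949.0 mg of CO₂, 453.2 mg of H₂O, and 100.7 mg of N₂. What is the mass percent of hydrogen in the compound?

7.92%

mol C = 0.9490 g CO₂ ÷ 44.009 g/mol = 0.021564 mol
mol H = 2 × 0.4532 g H₂O ÷ 18.015 g/mol = 0.050314 mol
mol N = 2 × 0.1007 g N₂ ÷ 28.014 g/mol = 0.0071893 mol
mass O = 0.6404 − (0.25900 + 0.050716 + 0.10070) = 0.22998 g → mol O = 0.22998 ÷ 15.999 = 0.014375 mol
mass % H = 0.050716 g ÷ 0.6404 g × 100%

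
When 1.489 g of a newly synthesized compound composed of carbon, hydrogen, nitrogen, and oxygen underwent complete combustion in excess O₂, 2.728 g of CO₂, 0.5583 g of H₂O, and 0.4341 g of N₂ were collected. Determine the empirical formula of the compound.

mol C = 2.728 g CO₂ ÷ 44.009 g/mol = 0.061987 mol
mol H = 2 × 0.5583 g H₂O ÷ 18.015 g/mol = 0.061982 mol
mol N = 2 × 0.4341 g N₂ ÷ 28.014 g/mol = 0.030992 mol
mass O = 1.489 − (0.74453 + 0.062478 + 0.43410) = 0.24789 g → mol O = 0.24789 ÷ 15.999 = 0.015494 mol
Divide by the smallest (0.015494 mol): C 4.001, H 4.000, N 2.000, O 1.000

C4H4N2O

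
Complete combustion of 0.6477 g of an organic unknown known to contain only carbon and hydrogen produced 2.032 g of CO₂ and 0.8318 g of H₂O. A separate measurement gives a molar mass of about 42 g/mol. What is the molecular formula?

mol C = 2.032 g CO₂ ÷ 44.009 g/mol = 0.046172 mol
mol H = 2 × 0.8318 g H₂O ÷ 18.015 g/mol = 0.092345 mol
Divide by the smallest (0.046172 mol): C 1.000, H 2.000
Empirical formula: CH2
Empirical-formula mass = 14.03 g/mol; 42 ÷ 14.03 ≈ 3, so the molecular formula is C3H6.

C3H6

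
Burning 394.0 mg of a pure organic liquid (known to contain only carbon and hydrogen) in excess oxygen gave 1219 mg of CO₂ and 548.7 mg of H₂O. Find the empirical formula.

C5H11

mol C = 1.219 g CO₂ ÷ 44.009 g/mol = 0.027699 mol
mol H = 2 × 0.5487 g H₂O ÷ 18.015 g/mol = 0.060916 mol
Divide by the smallest (0.027699 mol): C 1.000, H 2.199
Multiplying each by 5 gives whole numbers: C 5.00, H 11.00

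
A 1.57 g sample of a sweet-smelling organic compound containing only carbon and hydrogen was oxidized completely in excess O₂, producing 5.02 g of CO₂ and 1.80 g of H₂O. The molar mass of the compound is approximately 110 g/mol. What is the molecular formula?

C8H14

mol C = 5.02 g CO₂ ÷ 44.009 g/mol = 0.1141 mol
mol H = 2 × 1.80 g H₂O ÷ 18.015 g/mol = 0.1998 mol
Divide by the smallest (0.1141 mol): C 1.000, H 1.752
Multiplying each by 4 gives whole numbers: C 4.00, H 7.01
Empirical formula: C4H7
Empirical-formula mass = 55.10 g/mol; 110 ÷ 55.10 ≈ 2, so the molecular formula is C8H14.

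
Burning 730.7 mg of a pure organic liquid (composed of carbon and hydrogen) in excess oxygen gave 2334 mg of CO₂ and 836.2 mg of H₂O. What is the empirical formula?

mol C = 2.334 g CO₂ ÷ 44.009 g/mol = 0.053035 mol
mol H = 2 × 0.8362 g H₂O ÷ 18.015 g/mol = 0.092834 mol
Divide by the smallest (0.053035 mol): C 1.000, H 1.750
Multiplying each by 4 gives whole numbers: C 4.00, H 7.00

C4H7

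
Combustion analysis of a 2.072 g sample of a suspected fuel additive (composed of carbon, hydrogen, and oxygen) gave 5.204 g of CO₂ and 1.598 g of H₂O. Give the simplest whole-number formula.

mol C = 5.204 g CO₂ ÷ 44.009 g/mol = 0.11825 mol
mol H = 2 × 1.598 g H₂O ÷ 18.015 g/mol = 0.17741 mol
mass O = 2.072 − (1.4203 + 0.17883) = 0.47289 g → mol O = 0.47289 ÷ 15.999 = 0.029557 mol
Divide by the smallest (0.029557 mol): C 4.001, H 6.002, O 1.000

C4H6O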